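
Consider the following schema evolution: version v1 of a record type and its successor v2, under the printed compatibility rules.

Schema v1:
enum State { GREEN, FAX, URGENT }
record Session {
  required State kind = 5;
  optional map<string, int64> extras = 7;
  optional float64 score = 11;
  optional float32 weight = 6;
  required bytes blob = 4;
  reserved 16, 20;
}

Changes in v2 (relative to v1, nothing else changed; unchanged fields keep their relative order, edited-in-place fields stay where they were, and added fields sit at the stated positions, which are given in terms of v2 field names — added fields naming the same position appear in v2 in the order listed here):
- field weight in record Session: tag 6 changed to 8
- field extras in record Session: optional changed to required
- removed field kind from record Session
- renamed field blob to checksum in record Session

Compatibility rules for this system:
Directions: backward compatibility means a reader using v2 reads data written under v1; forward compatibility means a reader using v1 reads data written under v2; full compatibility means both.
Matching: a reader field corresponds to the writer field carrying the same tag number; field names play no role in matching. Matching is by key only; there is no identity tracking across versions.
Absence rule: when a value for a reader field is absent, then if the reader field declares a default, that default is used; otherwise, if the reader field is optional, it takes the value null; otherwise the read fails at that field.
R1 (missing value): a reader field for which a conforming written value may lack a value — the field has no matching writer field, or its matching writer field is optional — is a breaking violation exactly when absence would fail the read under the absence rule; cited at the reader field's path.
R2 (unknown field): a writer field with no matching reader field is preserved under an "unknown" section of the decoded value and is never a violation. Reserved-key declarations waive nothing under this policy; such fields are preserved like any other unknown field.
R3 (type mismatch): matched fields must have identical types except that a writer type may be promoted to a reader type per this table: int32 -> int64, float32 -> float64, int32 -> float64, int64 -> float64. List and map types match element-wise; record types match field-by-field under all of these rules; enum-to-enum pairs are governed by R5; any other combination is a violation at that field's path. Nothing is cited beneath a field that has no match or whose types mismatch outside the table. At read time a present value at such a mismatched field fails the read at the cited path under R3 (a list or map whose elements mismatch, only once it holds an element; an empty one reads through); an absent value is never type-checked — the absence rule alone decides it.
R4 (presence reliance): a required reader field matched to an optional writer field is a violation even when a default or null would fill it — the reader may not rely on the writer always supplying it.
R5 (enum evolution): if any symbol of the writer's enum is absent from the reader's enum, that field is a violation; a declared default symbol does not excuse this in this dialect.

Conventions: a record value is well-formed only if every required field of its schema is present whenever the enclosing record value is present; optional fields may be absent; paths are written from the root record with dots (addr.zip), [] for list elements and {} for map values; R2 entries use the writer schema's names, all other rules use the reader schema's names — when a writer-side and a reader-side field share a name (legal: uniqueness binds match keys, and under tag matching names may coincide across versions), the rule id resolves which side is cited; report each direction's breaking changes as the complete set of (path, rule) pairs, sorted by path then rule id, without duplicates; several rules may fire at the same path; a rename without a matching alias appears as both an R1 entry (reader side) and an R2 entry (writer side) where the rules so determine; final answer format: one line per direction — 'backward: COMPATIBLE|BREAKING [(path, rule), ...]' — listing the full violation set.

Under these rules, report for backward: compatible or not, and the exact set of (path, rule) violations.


each type pair in Session: writer, then reader
backward for Session (reader v2, writer v1):
  map<string, int64> -> map<string, int64>, writer optional: extras aligns to extras
  float64 -> float64, writer optional: score aligns to score
  weight has no writer counterpart
  bytes -> bytes, writer required: checksum aligns to blob
  kind (writer side), unknown to reader
  weight (writer side), unknown to reader
  R1 fires at extras
  R4 fires at extras
  => 2 violation(s): backward is BREAKING for Session
ruling out the remaining Session differences:
  field weight in record Session: tag 6 changed to 8 -> inert for the asked Session verdict: nothing fires
  removed field kind from record Session -> fires only in the forward direction of Session, which is not asked here
  renamed field blob to checksum in record Session -> inert for the asked Session verdict: nothing fires

backward: BREAKING [(extras, R1), (extras, R4)]


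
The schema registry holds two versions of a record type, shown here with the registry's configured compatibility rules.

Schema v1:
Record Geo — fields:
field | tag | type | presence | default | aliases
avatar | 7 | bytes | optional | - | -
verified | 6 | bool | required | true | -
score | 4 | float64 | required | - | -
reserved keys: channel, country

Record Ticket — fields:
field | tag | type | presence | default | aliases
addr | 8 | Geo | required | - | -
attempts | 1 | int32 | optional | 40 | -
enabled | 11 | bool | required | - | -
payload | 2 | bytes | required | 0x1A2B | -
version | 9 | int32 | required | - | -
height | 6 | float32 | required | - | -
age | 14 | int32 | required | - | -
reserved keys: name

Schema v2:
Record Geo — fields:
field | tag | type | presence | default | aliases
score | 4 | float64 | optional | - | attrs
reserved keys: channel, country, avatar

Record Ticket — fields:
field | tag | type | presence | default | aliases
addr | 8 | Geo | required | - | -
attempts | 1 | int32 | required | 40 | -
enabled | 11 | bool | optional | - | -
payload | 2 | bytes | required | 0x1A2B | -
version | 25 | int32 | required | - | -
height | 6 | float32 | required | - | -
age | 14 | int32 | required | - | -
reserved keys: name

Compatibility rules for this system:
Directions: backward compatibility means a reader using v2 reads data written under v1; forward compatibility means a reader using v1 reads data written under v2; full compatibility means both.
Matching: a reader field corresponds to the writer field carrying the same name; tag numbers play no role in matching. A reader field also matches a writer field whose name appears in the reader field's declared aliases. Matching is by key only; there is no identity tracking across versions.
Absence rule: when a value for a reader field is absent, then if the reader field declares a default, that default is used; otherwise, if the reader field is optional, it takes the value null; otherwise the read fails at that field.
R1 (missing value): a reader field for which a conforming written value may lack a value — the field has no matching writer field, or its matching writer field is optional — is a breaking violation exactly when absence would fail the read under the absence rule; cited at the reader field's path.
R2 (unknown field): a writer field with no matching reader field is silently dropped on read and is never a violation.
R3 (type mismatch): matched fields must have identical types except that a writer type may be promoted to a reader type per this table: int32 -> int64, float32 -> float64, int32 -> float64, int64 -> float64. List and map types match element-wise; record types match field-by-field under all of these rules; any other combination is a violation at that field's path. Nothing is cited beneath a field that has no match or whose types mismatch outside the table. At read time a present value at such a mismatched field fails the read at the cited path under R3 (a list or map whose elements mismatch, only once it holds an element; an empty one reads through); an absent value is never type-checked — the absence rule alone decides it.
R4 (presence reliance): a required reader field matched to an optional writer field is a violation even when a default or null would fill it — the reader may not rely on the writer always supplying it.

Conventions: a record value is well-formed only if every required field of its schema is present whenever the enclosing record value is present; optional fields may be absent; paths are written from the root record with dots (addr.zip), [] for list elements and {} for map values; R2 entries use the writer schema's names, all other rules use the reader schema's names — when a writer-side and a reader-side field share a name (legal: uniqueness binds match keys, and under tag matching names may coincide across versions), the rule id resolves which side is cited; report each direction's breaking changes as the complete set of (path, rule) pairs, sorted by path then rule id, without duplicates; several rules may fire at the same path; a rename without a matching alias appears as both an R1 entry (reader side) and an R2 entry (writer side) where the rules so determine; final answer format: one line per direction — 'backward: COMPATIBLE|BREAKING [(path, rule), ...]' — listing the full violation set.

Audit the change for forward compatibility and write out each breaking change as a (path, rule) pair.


in Ticket below, arrows point writer -> reader
forward analysis of Ticket with v1 as reader and v2 as writer:
  addr <- addr (Geo -> Geo, writer required)
  attempts <- attempts (int32 -> int32, writer required)
  enabled <- enabled (bool -> bool, writer optional)
  payload <- payload (bytes -> bytes, writer required)
  version <- version (int32 -> int32, writer required)
  height <- height (float32 -> float32, writer required)
  age <- age (int32 -> int32, writer required)
  addr.avatar has no writer counterpart
  addr.verified has no writer counterpart
  addr.score <- addr.score (float64 -> float64, writer optional)
  breaking: (addr.score, R1)
  breaking: (addr.score, R4)
  breaking: (enabled, R1)
  breaking: (enabled, R4)
  forward on Ticket therefore BREAKING (4)
the other Ticket changes do not affect what is asked:
  removed field verified from record Geo -> no rule fires on it in Ticket's dialect; the asked verdict holds
  field attempts in record Ticket: optional changed to required -> fires only in the backward direction of Ticket, which is not asked here
  removed field avatar from record Geo (its key "avatar" joins the reserved list) -> no rule fires on it in Ticket's dialect; the asked verdict holds
  field version in record Ticket: tag 9 changed to 25 -> no rule fires on it in Ticket's dialect; the asked verdict holds

forward: BREAKING [(addr.score, R1), (addr.score, R4), (enabled, R1), (enabled, R4)]


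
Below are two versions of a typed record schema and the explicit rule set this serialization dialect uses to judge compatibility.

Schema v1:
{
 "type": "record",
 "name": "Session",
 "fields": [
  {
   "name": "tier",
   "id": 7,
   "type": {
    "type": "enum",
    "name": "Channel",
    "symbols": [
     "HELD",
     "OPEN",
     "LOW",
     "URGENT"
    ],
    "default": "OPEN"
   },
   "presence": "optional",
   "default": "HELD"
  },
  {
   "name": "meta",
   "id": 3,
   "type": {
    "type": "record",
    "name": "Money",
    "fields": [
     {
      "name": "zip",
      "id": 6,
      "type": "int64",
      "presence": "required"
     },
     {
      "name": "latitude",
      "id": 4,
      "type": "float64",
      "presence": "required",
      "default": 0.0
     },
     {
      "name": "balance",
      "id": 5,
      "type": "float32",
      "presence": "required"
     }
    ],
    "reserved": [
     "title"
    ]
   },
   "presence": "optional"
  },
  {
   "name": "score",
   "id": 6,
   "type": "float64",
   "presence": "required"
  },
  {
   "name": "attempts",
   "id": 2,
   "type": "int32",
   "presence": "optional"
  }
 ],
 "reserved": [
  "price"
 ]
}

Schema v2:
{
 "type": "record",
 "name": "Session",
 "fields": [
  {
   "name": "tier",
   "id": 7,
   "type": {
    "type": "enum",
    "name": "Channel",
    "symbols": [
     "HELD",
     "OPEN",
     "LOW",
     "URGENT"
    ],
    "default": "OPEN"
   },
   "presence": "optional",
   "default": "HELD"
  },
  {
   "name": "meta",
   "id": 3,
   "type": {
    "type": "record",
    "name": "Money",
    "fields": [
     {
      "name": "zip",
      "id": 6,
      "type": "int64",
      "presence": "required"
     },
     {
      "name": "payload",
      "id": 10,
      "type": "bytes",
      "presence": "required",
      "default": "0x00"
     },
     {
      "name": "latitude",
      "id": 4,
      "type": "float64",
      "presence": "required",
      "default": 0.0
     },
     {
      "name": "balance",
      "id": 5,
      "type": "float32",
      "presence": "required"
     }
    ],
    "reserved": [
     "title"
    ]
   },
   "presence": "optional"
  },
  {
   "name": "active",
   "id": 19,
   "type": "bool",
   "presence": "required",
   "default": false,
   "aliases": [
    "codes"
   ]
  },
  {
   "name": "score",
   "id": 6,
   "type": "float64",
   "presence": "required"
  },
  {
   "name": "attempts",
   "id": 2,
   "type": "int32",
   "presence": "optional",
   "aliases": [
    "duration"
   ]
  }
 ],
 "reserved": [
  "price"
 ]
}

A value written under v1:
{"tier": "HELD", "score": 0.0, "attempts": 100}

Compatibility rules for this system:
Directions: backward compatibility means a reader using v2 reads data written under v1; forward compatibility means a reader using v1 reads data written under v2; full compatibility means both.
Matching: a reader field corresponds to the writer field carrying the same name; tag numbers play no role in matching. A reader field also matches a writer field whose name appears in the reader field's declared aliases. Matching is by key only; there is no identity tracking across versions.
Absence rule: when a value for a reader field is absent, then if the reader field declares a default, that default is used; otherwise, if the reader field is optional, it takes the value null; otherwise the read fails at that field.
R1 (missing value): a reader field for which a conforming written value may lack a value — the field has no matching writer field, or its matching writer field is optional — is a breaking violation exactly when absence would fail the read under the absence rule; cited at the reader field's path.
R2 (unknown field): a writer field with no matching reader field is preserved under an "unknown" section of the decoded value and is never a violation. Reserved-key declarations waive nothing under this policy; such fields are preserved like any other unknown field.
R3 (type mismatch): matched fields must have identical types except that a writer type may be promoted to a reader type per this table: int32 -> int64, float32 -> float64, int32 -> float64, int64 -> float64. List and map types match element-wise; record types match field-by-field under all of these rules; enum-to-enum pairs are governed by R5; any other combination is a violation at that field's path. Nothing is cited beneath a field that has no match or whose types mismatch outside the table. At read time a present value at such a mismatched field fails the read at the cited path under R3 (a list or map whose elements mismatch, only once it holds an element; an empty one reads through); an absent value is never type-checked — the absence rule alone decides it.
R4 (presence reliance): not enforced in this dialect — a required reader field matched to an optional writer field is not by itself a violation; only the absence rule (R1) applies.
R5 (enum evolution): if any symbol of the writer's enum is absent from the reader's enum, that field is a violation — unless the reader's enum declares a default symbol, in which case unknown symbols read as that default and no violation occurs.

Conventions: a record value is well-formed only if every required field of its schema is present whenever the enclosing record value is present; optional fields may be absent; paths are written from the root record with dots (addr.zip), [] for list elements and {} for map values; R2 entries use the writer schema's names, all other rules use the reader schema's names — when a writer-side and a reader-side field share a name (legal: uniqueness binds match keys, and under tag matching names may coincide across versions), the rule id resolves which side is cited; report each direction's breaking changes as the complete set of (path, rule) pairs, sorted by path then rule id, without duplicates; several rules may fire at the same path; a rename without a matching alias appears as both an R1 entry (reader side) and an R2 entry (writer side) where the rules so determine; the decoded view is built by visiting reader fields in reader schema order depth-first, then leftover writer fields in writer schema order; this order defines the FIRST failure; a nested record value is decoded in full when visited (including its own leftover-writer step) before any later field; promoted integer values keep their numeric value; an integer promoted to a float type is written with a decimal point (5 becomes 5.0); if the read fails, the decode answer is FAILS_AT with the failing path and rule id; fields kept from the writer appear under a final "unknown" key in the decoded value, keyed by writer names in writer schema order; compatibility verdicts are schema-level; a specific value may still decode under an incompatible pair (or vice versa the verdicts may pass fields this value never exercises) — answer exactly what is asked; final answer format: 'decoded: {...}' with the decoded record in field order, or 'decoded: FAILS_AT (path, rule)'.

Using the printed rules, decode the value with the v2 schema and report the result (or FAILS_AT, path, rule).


decoded: {"tier": "HELD", "meta": null, "active": false, "score": 0.0, "attempts": 100}

each type pair in Session: writer, then reader
decode walk for Session under reader schema v2:
  tier := "HELD"
  meta := null (missing; optional => null)
  active := false (missing; default applied)
  score := 0.0
  attempts := 100
  => decoded: {"tier": "HELD", "meta": null, "active": false, "score": 0.0, "attempts": 100}
the rest of the Session diff is inert for this question:
  added field payload to record Money: required bytes, tag 10, default 0x00 (in v2 it sits immediately before latitude) -> fires no rule on Session under this dialect and leaves the result unchanged


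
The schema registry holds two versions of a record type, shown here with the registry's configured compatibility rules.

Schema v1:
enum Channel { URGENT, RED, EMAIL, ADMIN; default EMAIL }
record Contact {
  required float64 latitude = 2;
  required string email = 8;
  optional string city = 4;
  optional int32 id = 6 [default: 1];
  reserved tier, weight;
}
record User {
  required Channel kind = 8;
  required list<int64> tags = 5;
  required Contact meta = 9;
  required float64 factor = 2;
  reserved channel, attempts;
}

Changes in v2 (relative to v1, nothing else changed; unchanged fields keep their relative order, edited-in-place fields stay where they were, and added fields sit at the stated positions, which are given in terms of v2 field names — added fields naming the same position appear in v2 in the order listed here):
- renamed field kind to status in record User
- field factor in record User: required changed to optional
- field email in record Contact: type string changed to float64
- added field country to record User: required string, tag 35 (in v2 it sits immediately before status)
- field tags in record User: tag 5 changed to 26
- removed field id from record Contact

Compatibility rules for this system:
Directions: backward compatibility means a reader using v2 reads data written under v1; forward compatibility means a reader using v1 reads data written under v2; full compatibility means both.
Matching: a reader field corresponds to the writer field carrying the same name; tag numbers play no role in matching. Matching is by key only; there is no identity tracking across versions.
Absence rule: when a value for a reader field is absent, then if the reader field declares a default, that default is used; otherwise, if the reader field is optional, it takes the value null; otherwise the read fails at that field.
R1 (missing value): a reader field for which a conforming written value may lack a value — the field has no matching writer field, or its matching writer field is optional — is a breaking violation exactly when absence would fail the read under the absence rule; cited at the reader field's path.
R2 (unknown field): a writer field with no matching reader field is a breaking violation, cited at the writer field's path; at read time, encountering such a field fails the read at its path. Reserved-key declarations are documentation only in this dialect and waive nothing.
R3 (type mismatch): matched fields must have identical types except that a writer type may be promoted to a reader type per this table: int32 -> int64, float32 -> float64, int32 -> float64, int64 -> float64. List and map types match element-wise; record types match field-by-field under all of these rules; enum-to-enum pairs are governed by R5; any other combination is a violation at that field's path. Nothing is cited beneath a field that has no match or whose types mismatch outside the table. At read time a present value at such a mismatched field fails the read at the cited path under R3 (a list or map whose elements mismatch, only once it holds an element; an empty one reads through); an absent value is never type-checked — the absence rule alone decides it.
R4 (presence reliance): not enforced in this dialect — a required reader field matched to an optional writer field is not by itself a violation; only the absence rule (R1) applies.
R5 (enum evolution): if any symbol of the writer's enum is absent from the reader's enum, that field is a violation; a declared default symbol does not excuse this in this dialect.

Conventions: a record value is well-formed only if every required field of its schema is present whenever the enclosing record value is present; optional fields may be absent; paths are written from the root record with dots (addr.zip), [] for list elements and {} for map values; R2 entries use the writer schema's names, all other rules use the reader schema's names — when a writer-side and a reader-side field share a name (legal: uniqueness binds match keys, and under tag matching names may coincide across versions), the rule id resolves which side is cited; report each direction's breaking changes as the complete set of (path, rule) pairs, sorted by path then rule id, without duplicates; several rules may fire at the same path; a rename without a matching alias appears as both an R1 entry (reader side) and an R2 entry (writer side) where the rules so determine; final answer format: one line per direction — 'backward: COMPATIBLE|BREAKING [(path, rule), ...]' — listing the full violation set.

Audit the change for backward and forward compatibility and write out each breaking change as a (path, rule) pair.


in User below, arrows point writer -> reader
backward for User (reader v2, writer v1):
  country: no writer-side match
  status: no writer-side match
  writer required, list<int64> -> list<int64>: reader tags maps from writer tags
  writer required, Contact -> Contact: reader meta maps from writer meta
  writer required, float64 -> float64: reader factor maps from writer factor
  writer field kind has no reader counterpart
  writer required, float64 -> float64: reader meta.latitude maps from writer meta.latitude
  writer required, string -> float64: reader meta.email maps from writer meta.email
  writer optional, string -> string: reader meta.city maps from writer meta.city
  writer field meta.id has no reader counterpart
  breaking: (country, R1)
  breaking: (kind, R2)
  breaking: (meta.email, R3)
  breaking: (meta.id, R2)
  breaking: (status, R1)
  => backward: BREAKING (5)
forward for User (reader v1, writer v2):
  kind: no writer-side match
  writer required, list<int64> -> list<int64>: reader tags maps from writer tags
  writer required, Contact -> Contact: reader meta maps from writer meta
  writer optional, float64 -> float64: reader factor maps from writer factor
  writer field country has no reader counterpart
  writer field status has no reader counterpart
  writer required, float64 -> float64: reader meta.latitude maps from writer meta.latitude
  writer required, float64 -> string: reader meta.email maps from writer meta.email
  writer optional, string -> string: reader meta.city maps from writer meta.city
  meta.id: no writer-side match
  breaking: (country, R2)
  breaking: (factor, R1)
  breaking: (kind, R1)
  breaking: (meta.email, R3)
  breaking: (status, R2)
  => forward: BREAKING (5)

backward: BREAKING [(country, R1), (kind, R2), (meta.email, R3), (meta.id, R2), (status, R1)]; forward: BREAKING [(country, R2), (factor, R1), (kind, R1), (meta.email, R3), (status, R2)]


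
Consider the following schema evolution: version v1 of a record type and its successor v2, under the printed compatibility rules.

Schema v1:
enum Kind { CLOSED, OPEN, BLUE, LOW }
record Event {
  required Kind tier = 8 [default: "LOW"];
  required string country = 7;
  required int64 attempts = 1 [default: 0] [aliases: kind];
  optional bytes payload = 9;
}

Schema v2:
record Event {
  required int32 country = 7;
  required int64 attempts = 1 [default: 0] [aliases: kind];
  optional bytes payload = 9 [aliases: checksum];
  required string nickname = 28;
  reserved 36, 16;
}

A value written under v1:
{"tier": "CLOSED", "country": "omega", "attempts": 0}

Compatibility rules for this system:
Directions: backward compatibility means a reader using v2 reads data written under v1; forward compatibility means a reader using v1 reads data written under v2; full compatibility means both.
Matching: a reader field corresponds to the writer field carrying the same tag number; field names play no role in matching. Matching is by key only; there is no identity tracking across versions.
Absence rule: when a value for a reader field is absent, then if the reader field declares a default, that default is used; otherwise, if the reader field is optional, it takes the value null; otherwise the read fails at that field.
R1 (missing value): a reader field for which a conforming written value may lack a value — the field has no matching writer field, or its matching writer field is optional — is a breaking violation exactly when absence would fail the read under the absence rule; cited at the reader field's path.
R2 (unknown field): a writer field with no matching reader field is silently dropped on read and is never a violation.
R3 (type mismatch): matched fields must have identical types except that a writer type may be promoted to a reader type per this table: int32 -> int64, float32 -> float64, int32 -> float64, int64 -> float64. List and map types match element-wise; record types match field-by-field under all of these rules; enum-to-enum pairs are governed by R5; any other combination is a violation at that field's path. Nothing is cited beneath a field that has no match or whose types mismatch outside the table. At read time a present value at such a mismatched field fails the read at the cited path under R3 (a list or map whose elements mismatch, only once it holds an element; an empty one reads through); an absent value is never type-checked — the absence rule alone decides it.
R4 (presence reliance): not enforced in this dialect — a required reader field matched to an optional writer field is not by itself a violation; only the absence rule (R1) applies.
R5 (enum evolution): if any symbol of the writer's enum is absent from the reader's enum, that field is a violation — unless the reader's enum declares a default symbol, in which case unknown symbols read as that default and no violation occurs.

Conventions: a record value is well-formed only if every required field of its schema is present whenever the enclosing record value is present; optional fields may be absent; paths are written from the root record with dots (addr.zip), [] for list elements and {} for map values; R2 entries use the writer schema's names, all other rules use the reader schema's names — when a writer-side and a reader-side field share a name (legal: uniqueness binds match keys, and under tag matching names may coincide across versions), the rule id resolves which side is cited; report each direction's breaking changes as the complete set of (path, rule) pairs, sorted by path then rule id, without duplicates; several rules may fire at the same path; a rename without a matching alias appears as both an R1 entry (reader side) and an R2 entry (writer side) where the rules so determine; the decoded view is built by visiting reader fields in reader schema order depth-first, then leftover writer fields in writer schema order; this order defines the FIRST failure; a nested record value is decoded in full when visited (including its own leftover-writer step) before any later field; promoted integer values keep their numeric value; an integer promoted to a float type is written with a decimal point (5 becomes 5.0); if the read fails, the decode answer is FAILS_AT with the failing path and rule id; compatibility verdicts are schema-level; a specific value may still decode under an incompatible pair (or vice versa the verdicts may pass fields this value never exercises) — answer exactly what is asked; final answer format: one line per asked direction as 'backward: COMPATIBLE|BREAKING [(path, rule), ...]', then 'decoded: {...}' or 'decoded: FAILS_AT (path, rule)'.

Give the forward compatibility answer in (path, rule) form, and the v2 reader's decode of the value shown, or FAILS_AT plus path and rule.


in Event below, arrows point writer -> reader
forward on Event — v1 reading data written by v2:
  no writer field matches reader tier
  country <- country (int32 -> string, writer required)
  attempts <- attempts (int64 -> int64, writer required)
  payload <- payload (bytes -> bytes, writer optional)
  writer nickname: unknown to reader
  violation R3 at country
  => forward: BREAKING (1)
decoding the Event value with the v2 reader:
  read fails at country under R3
  => FAILS_AT (country, R3)
the rest of the Event diff is inert for this question:
  removed field tier from record Event -> inert for the asked Event verdict: nothing fires
  added field nickname to record Event: required string, tag 28 (in v2 it sits last) -> fires only in the backward direction of Event, which is not asked here

forward: BREAKING [(country, R3)]; decoded: FAILS_AT (country, R3)


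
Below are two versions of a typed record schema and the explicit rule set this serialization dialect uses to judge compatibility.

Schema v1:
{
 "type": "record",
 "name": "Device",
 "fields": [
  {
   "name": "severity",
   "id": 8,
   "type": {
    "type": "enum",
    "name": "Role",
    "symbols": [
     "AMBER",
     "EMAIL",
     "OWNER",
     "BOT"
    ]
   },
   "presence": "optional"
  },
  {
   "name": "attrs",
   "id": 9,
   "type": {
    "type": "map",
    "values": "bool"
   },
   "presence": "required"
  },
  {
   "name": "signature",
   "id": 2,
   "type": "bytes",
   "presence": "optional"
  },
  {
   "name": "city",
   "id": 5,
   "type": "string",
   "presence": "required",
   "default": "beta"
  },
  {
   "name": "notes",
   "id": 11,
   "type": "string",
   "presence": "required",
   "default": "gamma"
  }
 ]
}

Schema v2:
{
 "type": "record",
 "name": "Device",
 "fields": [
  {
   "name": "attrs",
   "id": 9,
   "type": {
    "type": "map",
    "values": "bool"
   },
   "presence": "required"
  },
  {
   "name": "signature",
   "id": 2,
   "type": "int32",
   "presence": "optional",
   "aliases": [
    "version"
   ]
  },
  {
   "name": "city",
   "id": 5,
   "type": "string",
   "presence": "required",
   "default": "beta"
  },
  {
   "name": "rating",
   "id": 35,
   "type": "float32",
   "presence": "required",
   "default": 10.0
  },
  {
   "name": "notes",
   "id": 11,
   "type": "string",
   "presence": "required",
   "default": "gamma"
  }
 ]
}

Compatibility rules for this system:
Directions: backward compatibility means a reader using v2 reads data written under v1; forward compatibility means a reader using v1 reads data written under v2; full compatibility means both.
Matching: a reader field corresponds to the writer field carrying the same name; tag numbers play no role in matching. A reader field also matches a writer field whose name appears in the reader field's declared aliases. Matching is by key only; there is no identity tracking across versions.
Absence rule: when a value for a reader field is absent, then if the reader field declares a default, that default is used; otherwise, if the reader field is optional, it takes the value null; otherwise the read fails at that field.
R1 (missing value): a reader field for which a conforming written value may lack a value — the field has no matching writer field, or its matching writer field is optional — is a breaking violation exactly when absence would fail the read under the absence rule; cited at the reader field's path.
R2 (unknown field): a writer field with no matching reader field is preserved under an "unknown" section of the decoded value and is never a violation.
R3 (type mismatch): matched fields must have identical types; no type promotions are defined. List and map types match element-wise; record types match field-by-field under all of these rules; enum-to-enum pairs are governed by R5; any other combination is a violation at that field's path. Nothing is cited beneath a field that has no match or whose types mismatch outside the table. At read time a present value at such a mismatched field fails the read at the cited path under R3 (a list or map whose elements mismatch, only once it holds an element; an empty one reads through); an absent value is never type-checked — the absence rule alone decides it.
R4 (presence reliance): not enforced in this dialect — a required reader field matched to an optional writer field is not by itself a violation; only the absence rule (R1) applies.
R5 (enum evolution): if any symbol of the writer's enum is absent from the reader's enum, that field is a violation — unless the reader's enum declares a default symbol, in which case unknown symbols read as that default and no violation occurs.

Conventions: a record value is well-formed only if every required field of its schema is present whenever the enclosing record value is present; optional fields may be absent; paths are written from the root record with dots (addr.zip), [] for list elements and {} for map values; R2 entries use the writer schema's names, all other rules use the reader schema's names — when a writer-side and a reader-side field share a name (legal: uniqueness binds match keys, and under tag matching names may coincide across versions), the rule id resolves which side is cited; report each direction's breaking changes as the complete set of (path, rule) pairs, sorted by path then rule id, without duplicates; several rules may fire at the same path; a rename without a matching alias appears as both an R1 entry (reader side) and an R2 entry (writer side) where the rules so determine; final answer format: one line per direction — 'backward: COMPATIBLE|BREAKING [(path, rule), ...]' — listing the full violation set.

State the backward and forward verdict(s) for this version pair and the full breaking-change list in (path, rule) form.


backward: BREAKING [(signature, R3)]; forward: BREAKING [(signature, R3)]

in Device below, arrows point writer -> reader
checking backward for Device: reader v2 against writer v1:
  map<string, bool> -> map<string, bool>, writer required: attrs aligns to attrs
  bytes -> int32, writer optional: signature aligns to signature
  string -> string, writer required: city aligns to city
  rating: no writer-side match
  string -> string, writer required: notes aligns to notes
  writer field severity has no reader counterpart
  rule R3 violated at signature
  => backward: BREAKING (1)
checking forward for Device: reader v1 against writer v2:
  severity: no writer-side match
  map<string, bool> -> map<string, bool>, writer required: attrs aligns to attrs
  int32 -> bytes, writer optional: signature aligns to signature
  string -> string, writer required: city aligns to city
  string -> string, writer required: notes aligns to notes
  writer field rating has no reader counterpart
  rule R3 violated at signature
  => forward: BREAKING (1)


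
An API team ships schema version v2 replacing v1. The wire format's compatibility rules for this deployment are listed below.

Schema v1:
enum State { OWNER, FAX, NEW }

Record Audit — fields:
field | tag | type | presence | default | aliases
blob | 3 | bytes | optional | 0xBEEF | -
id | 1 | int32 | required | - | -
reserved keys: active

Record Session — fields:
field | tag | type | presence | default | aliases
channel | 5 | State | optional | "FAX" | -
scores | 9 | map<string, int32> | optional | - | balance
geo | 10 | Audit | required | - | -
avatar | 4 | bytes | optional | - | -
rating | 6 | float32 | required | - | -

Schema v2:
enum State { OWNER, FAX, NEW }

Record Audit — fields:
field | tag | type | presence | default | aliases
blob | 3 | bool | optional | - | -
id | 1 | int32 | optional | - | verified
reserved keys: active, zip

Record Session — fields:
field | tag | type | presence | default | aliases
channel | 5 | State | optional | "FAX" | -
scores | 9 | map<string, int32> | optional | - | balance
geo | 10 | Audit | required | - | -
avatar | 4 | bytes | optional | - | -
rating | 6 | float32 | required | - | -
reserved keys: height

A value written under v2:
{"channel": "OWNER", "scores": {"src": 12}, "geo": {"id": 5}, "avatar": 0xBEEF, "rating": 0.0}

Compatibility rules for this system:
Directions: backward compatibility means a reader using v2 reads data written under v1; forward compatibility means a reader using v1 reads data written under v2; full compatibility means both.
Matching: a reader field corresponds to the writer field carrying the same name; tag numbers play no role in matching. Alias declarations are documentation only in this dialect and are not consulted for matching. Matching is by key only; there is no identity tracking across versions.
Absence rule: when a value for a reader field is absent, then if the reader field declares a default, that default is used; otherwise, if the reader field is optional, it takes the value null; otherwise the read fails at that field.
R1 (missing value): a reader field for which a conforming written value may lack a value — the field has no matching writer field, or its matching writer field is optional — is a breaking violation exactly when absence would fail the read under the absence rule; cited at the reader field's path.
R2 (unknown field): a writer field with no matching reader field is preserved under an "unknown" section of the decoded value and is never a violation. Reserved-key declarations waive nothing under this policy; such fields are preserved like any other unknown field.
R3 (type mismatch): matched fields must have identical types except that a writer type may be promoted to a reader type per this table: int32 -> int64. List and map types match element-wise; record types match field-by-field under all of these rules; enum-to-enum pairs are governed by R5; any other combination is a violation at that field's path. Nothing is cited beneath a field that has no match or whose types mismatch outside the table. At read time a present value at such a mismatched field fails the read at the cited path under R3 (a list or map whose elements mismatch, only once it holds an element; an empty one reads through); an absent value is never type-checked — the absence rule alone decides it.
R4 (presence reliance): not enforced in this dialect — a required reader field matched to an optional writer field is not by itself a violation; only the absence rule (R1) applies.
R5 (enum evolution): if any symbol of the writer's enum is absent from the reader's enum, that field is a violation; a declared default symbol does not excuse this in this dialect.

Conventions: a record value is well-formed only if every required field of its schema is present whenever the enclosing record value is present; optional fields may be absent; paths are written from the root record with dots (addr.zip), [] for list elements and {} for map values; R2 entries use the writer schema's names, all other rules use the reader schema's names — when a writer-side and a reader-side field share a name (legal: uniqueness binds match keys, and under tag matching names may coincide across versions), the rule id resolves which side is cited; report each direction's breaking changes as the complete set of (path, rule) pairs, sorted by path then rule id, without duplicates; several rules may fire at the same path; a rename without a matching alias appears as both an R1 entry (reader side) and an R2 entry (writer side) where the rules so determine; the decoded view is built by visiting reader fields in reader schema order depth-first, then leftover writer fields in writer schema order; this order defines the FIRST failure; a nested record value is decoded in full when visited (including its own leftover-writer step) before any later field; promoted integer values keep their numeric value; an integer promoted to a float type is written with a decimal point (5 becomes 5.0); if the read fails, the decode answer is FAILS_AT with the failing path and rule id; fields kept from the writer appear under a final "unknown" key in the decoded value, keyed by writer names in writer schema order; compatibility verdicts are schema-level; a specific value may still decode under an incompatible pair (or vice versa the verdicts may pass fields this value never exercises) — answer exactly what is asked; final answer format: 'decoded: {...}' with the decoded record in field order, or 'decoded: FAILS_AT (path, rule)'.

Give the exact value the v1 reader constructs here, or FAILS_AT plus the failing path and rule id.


arrows below run writer -> reader for Session
migrating the Session value to v1:
  channel := "OWNER"
  scores := {"src": 12}
  geo.blob := 0xBEEF (missing; default applied)
  geo.id := 5
  avatar := 0xBEEF
  rating := 0.0
  => decoded: {"channel": "OWNER", "scores": {"src": 12}, "geo": {"blob": 0xBEEF, "id": 5}, "avatar": 0xBEEF, "rating": 0.0}
ruling out the remaining Session differences:
  field blob in record Audit: type bytes changed to bool (its default is dropped) -> changes Session's schema-level verdicts only — the decode of this value is the same
  field id in record Audit: required changed to optional -> changes Session's schema-level verdicts only — the decode of this value is the same

decoded: {"channel": "OWNER", "scores": {"src": 12}, "geo": {"blob": 0xBEEF, "id": 5}, "avatar": 0xBEEF, "rating": 0.0}
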